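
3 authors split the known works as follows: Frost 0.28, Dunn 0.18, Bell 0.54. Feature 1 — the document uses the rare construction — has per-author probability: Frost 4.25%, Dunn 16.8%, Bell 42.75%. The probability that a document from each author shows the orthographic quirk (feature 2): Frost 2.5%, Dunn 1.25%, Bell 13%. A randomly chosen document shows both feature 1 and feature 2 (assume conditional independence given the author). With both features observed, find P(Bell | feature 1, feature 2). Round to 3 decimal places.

0.978

Prior × likelihood for each hypothesis:
  Frost: 0.28 × 0.0425 × 0.025 = 0.0002975
  Dunn: 0.18 × 0.168 × 0.0125 = 0.000378
  Bell: 0.54 × 0.4275 × 0.13 = 0.0300105
Sum = 0.030686.
P(Bell | evidence) = 0.0300105 / 0.030686 ≈ 0.978.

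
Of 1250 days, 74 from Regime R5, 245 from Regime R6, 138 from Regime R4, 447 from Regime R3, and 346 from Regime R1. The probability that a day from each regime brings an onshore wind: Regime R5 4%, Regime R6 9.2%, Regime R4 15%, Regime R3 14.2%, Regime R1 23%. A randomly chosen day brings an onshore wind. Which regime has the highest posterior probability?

Prior × likelihood for each hypothesis:
  Regime R5: 0.0592 × 0.04 = 0.002368
  Regime R6: 0.196 × 0.092 = 0.018032
  Regime R4: 0.1104 × 0.15 = 0.01656
  Regime R3: 0.3576 × 0.142 = 0.0507792
  Regime R1: 0.2768 × 0.23 = 0.063664
Total = 0.1514032.
Largest term belongs to Regime R1, so Regime R1 is most probable.

Regime R1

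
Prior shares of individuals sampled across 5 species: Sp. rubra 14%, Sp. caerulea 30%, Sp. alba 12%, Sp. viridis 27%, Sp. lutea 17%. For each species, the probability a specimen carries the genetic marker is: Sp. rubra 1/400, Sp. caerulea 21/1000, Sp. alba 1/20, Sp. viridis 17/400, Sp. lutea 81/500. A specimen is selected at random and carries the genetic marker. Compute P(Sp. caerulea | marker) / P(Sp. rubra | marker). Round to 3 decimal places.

Prior × likelihood for each hypothesis:
  Sp. rubra: 0.14 × 0.0025 = 0.00035
  Sp. caerulea: 0.3 × 0.021 = 0.0063
  Sp. alba: 0.12 × 0.05 = 0.006
  Sp. viridis: 0.27 × 0.0425 = 0.011475
  Sp. lutea: 0.17 × 0.162 = 0.02754
Sum = 0.051665.
The ratio is 0.0063 / 0.00035 (the normalizer cancels) = 18.000.

18.000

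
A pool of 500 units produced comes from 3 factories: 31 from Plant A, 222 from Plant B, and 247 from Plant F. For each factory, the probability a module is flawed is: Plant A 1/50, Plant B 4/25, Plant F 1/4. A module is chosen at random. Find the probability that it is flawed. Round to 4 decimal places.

Unnormalized posteriors (prior × likelihood):
  Plant A: 0.062 × 0.02 = 0.00124
  Plant B: 0.444 × 0.16 = 0.07104
  Plant F: 0.494 × 0.25 = 0.1235
P(flawed) = 0.00124 + 0.07104 + 0.1235 = 0.19578 → 0.1958.

0.1958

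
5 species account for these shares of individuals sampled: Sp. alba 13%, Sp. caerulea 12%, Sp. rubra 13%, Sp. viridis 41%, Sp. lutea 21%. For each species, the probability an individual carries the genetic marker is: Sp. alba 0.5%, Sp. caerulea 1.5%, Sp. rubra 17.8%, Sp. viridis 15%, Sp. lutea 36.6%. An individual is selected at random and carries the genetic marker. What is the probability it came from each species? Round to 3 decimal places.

Sp. alba 0.004, Sp. caerulea 0.011, Sp. rubra 0.141, Sp. viridis 0.375, Sp. lutea 0.469

By Bayes' rule, posterior ∝ prior × likelihood:
  Sp. alba: 0.13 × 0.005 = 0.00065
  Sp. caerulea: 0.12 × 0.015 = 0.0018
  Sp. rubra: 0.13 × 0.178 = 0.02314
  Sp. viridis: 0.41 × 0.15 = 0.0615
  Sp. lutea: 0.21 × 0.366 = 0.07686
Total = 0.16395.
P(Sp. alba | marker) = 0.00065/0.16395 ≈ 0.004
P(Sp. caerulea | marker) = 0.0018/0.16395 ≈ 0.011
P(Sp. rubra | marker) = 0.02314/0.16395 ≈ 0.141
P(Sp. viridis | marker) = 0.0615/0.16395 ≈ 0.375
P(Sp. lutea | marker) = 0.07686/0.16395 ≈ 0.469
(Check: 0.004+0.011+0.141+0.375+0.469 = 1.000.)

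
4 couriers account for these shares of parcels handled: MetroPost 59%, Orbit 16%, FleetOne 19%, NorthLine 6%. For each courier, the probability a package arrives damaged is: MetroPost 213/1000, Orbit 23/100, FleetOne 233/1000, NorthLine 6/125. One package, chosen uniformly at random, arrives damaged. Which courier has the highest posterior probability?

By Bayes' rule, posterior ∝ prior × likelihood:
  MetroPost: 0.59 × 0.213 = 0.12567
  Orbit: 0.16 × 0.23 = 0.0368
  FleetOne: 0.19 × 0.233 = 0.04427
  NorthLine: 0.06 × 0.048 = 0.00288
Sum = 0.20962.
Largest term belongs to MetroPost, so MetroPost is most probable.

MetroPost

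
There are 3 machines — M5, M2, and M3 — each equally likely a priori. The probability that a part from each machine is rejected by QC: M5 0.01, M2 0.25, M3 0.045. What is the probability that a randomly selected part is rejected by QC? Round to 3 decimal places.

0.102

Since the prior is uniform, the posterior is proportional to the likelihood:
  M5: 0.01
  M2: 0.25
  M3: 0.045
P(rejected) = (1/3) × (0.01 + 0.25 + 0.045) = 0.305/3 ≈ 0.102.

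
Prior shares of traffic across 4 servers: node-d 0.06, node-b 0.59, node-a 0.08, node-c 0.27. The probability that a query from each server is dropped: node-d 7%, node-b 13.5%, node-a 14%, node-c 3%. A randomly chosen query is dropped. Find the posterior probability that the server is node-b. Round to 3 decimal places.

By Bayes' rule, posterior ∝ prior × likelihood:
  node-d: 0.06 × 0.07 = 0.0042
  node-b: 0.59 × 0.135 = 0.07965
  node-a: 0.08 × 0.14 = 0.0112
  node-c: 0.27 × 0.03 = 0.0081
Normalizing constant = 0.10315.
P(node-b | evidence) = 0.07965 / 0.10315 ≈ 0.772.

0.772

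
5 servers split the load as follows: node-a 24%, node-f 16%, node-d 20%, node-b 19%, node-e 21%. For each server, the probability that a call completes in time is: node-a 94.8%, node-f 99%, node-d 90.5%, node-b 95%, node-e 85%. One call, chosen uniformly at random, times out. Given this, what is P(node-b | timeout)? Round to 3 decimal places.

0.128

Taking complements, P(timeout | each) = node-a 0.052, node-f 0.01, node-d 0.095, node-b 0.05, node-e 0.15.
Prior × likelihood for each hypothesis:
  node-a: 0.24 × 0.052 = 0.01248
  node-f: 0.16 × 0.01 = 0.0016
  node-d: 0.2 × 0.095 = 0.019
  node-b: 0.19 × 0.05 = 0.0095
  node-e: 0.21 × 0.15 = 0.0315
Sum = 0.07408.
P(node-b | evidence) = 0.0095 / 0.07408 ≈ 0.128.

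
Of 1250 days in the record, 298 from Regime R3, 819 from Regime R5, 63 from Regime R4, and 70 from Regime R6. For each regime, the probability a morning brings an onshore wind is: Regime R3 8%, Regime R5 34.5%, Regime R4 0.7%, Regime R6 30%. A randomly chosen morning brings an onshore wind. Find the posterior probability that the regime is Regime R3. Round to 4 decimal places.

0.0727

Unnormalized posteriors (prior × likelihood):
  Regime R3: 0.2384 × 0.08 = 0.019072
  Regime R5: 0.6552 × 0.345 = 0.226044
  Regime R4: 0.0504 × 0.007 = 0.0003528
  Regime R6: 0.056 × 0.3 = 0.0168
Total = 0.2622688.
P(Regime R3 | evidence) = 0.019072 / 0.2622688 ≈ 0.0727.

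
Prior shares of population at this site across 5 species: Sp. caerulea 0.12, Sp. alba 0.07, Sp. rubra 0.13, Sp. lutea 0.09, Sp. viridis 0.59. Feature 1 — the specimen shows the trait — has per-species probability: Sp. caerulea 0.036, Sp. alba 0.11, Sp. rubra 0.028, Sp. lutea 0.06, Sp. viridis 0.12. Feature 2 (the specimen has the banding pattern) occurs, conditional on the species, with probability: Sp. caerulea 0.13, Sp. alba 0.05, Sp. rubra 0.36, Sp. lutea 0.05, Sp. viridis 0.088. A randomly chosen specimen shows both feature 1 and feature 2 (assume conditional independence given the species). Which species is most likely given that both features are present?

Sp. viridis

By Bayes' rule, posterior ∝ prior × likelihood:
  Sp. caerulea: 0.12 × 0.036 × 0.13 = 0.0005616
  Sp. alba: 0.07 × 0.11 × 0.05 = 0.000385
  Sp. rubra: 0.13 × 0.028 × 0.36 = 0.0013104
  Sp. lutea: 0.09 × 0.06 × 0.05 = 0.00027
  Sp. viridis: 0.59 × 0.12 × 0.088 = 0.0062304
Sum = 0.0087574.
Largest term belongs to Sp. viridis, so Sp. viridis is most probable.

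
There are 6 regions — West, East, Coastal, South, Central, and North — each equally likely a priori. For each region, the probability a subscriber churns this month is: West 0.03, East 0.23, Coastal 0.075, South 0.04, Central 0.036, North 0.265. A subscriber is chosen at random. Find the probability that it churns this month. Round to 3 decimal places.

0.113

With a uniform prior (1/6 each), posterior ∝ likelihood:
  West: 0.03
  East: 0.23
  Coastal: 0.075
  South: 0.04
  Central: 0.036
  North: 0.265
P(churn) = (1/6) × (0.03 + 0.23 + 0.075 + 0.04 + 0.036 + 0.265) = 0.676/6 ≈ 0.113.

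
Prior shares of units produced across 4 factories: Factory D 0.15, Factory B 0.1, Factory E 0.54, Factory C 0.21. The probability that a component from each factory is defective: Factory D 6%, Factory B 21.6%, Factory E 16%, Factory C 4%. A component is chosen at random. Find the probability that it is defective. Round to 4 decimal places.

0.1254

By Bayes' rule, posterior ∝ prior × likelihood:
  Factory D: 0.15 × 0.06 = 0.009
  Factory B: 0.1 × 0.216 = 0.0216
  Factory E: 0.54 × 0.16 = 0.0864
  Factory C: 0.21 × 0.04 = 0.0084
P(defective) = 0.009 + 0.0216 + 0.0864 + 0.0084 = 0.1254 → 0.1254.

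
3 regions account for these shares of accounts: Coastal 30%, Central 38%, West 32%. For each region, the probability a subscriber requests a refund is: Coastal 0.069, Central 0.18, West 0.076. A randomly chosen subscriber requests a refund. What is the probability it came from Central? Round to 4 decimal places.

0.6031

Prior × likelihood for each hypothesis:
  Coastal: 0.3 × 0.069 = 0.0207
  Central: 0.38 × 0.18 = 0.0684
  West: 0.32 × 0.076 = 0.02432
Sum = 0.11342.
P(Central | evidence) = 0.0684 / 0.11342 ≈ 0.6031.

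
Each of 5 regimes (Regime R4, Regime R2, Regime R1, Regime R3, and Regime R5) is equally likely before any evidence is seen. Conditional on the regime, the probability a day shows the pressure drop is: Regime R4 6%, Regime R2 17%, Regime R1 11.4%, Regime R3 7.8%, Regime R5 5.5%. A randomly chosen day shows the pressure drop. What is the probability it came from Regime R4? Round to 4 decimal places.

Since the prior is uniform, the posterior is proportional to the likelihood:
  Regime R4: 0.06
  Regime R2: 0.17
  Regime R1: 0.114
  Regime R3: 0.078
  Regime R5: 0.055
Total = 0.477.
P(Regime R4 | evidence) = 0.06 / 0.477 ≈ 0.1258.

0.1258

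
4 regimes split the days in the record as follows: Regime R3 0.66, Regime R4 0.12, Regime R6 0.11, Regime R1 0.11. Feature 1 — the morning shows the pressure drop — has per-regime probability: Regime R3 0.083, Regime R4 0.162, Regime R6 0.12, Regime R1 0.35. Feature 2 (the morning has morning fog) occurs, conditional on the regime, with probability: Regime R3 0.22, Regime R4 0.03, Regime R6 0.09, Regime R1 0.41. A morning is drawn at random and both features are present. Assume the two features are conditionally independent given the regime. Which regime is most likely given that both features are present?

By Bayes' rule, posterior ∝ prior × likelihood:
  Regime R3: 0.66 × 0.083 × 0.22 = 0.0120516
  Regime R4: 0.12 × 0.162 × 0.03 = 0.0005832
  Regime R6: 0.11 × 0.12 × 0.09 = 0.001188
  Regime R1: 0.11 × 0.35 × 0.41 = 0.015785
Sum = 0.0296078.
Largest term belongs to Regime R1, so Regime R1 is most probable.

Regime R1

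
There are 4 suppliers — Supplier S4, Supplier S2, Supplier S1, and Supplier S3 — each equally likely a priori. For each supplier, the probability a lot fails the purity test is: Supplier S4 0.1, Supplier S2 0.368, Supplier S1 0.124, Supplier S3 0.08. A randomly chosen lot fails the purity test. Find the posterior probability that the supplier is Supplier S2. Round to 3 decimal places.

With a uniform prior (1/4 each), posterior ∝ likelihood:
  Supplier S4: 0.1
  Supplier S2: 0.368
  Supplier S1: 0.124
  Supplier S3: 0.08
Sum = 0.672.
P(Supplier S2 | evidence) = 0.368 / 0.672 ≈ 0.548.

0.548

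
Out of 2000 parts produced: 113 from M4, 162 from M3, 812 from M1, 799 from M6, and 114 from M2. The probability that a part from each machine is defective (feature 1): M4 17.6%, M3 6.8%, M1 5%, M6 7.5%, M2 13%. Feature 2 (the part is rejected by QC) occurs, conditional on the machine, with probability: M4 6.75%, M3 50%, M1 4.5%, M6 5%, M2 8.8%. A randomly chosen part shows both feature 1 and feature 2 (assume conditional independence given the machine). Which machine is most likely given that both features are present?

Unnormalized posteriors (prior × likelihood):
  M4: 0.0565 × 0.176 × 0.0675 = 0.00067122
  M3: 0.081 × 0.068 × 0.5 = 0.002754
  M1: 0.406 × 0.05 × 0.045 = 0.0009135
  M6: 0.3995 × 0.075 × 0.05 = 0.001498125
  M2: 0.057 × 0.13 × 0.088 = 0.00065208
Sum = 0.006488925.
Largest term belongs to M3, so M3 is most probable.

M3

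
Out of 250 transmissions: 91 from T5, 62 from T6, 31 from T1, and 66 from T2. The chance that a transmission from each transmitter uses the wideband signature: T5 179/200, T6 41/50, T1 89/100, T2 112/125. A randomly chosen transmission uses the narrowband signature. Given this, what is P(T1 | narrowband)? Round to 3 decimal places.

Taking complements, P(narrowband | each) = T5 0.105, T6 0.18, T1 0.11, T2 0.104.
By Bayes' rule, posterior ∝ prior × likelihood:
  T5: 0.364 × 0.105 = 0.03822
  T6: 0.248 × 0.18 = 0.04464
  T1: 0.124 × 0.11 = 0.01364
  T2: 0.264 × 0.104 = 0.027456
Sum = 0.123956.
P(T1 | evidence) = 0.01364 / 0.123956 ≈ 0.110.

0.110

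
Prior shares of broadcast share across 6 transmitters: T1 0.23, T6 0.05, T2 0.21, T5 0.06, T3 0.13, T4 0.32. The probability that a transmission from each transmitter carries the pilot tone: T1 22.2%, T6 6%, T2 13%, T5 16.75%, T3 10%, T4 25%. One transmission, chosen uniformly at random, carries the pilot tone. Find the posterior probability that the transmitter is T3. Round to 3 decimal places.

By Bayes' rule, posterior ∝ prior × likelihood:
  T1: 0.23 × 0.222 = 0.05106
  T6: 0.05 × 0.06 = 0.003
  T2: 0.21 × 0.13 = 0.0273
  T5: 0.06 × 0.1675 = 0.01005
  T3: 0.13 × 0.1 = 0.013
  T4: 0.32 × 0.25 = 0.08
Sum = 0.18441.
P(T3 | evidence) = 0.013 / 0.18441 ≈ 0.070.

0.070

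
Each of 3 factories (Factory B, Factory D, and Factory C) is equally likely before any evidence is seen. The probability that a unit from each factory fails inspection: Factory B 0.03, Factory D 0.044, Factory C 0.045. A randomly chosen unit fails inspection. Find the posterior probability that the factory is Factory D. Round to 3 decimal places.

Since the prior is uniform, the posterior is proportional to the likelihood:
  Factory B: 0.03
  Factory D: 0.044
  Factory C: 0.045
Sum = 0.119.
P(Factory D | evidence) = 0.044 / 0.119 ≈ 0.370.

0.370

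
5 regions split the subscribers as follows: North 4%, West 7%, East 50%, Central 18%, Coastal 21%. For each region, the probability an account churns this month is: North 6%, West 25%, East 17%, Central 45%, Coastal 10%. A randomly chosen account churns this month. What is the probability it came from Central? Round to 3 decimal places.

0.391

Compute prior × likelihood for every hypothesis:
  North: 0.04 × 0.06 = 0.0024
  West: 0.07 × 0.25 = 0.0175
  East: 0.5 × 0.17 = 0.085
  Central: 0.18 × 0.45 = 0.081
  Coastal: 0.21 × 0.1 = 0.021
Total = 0.2069.
P(Central | evidence) = 0.081 / 0.2069 ≈ 0.391.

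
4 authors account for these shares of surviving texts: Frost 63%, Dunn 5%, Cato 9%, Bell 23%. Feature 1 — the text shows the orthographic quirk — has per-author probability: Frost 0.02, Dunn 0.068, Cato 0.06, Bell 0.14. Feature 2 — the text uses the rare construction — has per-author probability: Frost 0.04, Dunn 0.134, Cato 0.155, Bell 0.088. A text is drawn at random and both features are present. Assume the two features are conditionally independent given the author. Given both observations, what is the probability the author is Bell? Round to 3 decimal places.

By Bayes' rule, posterior ∝ prior × likelihood:
  Frost: 0.63 × 0.02 × 0.04 = 0.000504
  Dunn: 0.05 × 0.068 × 0.134 = 0.0004556
  Cato: 0.09 × 0.06 × 0.155 = 0.000837
  Bell: 0.23 × 0.14 × 0.088 = 0.0028336
Normalizing constant = 0.0046302.
P(Bell | evidence) = 0.0028336 / 0.0046302 ≈ 0.612.

0.612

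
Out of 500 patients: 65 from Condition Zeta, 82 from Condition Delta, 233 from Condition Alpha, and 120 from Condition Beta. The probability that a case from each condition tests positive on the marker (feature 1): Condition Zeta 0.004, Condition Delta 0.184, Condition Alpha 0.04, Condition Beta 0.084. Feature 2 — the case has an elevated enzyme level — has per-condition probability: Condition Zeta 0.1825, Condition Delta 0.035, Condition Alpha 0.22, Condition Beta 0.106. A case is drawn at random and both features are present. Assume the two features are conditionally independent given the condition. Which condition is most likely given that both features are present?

By Bayes' rule, posterior ∝ prior × likelihood:
  Condition Zeta: 0.13 × 0.004 × 0.1825 = 0.0000949
  Condition Delta: 0.164 × 0.184 × 0.035 = 0.00105616
  Condition Alpha: 0.466 × 0.04 × 0.22 = 0.0041008
  Condition Beta: 0.24 × 0.084 × 0.106 = 0.00213696
Total = 0.00738882.
Largest term belongs to Condition Alpha, so Condition Alpha is most probable.

Condition Alpha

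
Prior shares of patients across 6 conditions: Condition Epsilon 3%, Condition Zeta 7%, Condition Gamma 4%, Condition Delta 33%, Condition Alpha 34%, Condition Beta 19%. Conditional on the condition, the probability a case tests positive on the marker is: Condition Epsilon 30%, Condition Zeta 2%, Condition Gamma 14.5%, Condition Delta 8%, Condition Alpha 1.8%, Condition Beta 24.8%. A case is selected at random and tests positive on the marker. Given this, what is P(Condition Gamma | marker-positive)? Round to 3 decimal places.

Prior × likelihood for each hypothesis:
  Condition Epsilon: 0.03 × 0.3 = 0.009
  Condition Zeta: 0.07 × 0.02 = 0.0014
  Condition Gamma: 0.04 × 0.145 = 0.0058
  Condition Delta: 0.33 × 0.08 = 0.0264
  Condition Alpha: 0.34 × 0.018 = 0.00612
  Condition Beta: 0.19 × 0.248 = 0.04712
Sum = 0.09584.
P(Condition Gamma | evidence) = 0.0058 / 0.09584 ≈ 0.061.

0.061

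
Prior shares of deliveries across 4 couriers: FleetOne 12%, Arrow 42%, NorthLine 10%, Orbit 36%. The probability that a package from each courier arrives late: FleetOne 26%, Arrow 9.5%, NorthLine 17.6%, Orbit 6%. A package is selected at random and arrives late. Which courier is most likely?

Prior × likelihood for each hypothesis:
  FleetOne: 0.12 × 0.26 = 0.0312
  Arrow: 0.42 × 0.095 = 0.0399
  NorthLine: 0.1 × 0.176 = 0.0176
  Orbit: 0.36 × 0.06 = 0.0216
Sum = 0.1103.
Largest term belongs to Arrow, so Arrow is most probable.

Arrow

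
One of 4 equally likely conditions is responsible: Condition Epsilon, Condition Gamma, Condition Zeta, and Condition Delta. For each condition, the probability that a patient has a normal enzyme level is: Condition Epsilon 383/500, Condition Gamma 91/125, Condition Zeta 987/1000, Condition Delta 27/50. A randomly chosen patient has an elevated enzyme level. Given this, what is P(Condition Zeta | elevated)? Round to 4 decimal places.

Taking complements, P(elevated | each) = Condition Epsilon 0.234, Condition Gamma 0.272, Condition Zeta 0.013, Condition Delta 0.46.
Since the prior is uniform, the posterior is proportional to the likelihood:
  Condition Epsilon: 0.234
  Condition Gamma: 0.272
  Condition Zeta: 0.013
  Condition Delta: 0.46
Sum = 0.979.
P(Condition Zeta | evidence) = 0.013 / 0.979 ≈ 0.0133.

0.0133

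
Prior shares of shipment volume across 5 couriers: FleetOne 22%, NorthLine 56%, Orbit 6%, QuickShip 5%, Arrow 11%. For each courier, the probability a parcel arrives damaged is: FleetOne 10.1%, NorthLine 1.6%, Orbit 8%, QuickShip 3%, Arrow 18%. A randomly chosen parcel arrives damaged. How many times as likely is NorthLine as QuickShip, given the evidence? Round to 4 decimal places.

5.9733

Unnormalized posteriors (prior × likelihood):
  FleetOne: 0.22 × 0.101 = 0.02222
  NorthLine: 0.56 × 0.016 = 0.00896
  Orbit: 0.06 × 0.08 = 0.0048
  QuickShip: 0.05 × 0.03 = 0.0015
  Arrow: 0.11 × 0.18 = 0.0198
Normalizing constant = 0.05728.
The ratio is 0.00896 / 0.0015 (the normalizer cancels) = 5.9733.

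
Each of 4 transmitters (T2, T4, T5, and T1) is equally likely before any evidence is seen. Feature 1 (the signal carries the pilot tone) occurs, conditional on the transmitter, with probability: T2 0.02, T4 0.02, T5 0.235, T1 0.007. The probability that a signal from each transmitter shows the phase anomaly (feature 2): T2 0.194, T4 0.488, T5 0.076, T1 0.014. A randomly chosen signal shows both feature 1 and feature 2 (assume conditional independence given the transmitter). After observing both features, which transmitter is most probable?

T5

Since the prior is uniform, the posterior is proportional to the likelihood:
  T2: 0.02 × 0.194 = 0.00388
  T4: 0.02 × 0.488 = 0.00976
  T5: 0.235 × 0.076 = 0.01786
  T1: 0.007 × 0.014 = 0.000098
Normalizing constant = 0.031598.
Largest term belongs to T5, so T5 is most probable.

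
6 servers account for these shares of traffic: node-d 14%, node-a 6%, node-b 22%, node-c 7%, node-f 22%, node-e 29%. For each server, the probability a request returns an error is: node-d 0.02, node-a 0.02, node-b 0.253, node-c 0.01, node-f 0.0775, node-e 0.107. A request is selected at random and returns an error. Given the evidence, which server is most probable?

node-b

By Bayes' rule, posterior ∝ prior × likelihood:
  node-d: 0.14 × 0.02 = 0.0028
  node-a: 0.06 × 0.02 = 0.0012
  node-b: 0.22 × 0.253 = 0.05566
  node-c: 0.07 × 0.01 = 0.0007
  node-f: 0.22 × 0.0775 = 0.01705
  node-e: 0.29 × 0.107 = 0.03103
Normalizing constant = 0.10844.
Largest term belongs to node-b, so node-b is most probable.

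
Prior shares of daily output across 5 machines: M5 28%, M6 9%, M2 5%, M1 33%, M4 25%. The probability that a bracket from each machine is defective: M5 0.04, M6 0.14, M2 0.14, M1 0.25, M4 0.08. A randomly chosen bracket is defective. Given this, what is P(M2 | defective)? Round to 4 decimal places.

0.0525

By Bayes' rule, posterior ∝ prior × likelihood:
  M5: 0.28 × 0.04 = 0.0112
  M6: 0.09 × 0.14 = 0.0126
  M2: 0.05 × 0.14 = 0.007
  M1: 0.33 × 0.25 = 0.0825
  M4: 0.25 × 0.08 = 0.02
Total = 0.1333.
P(M2 | evidence) = 0.007 / 0.1333 ≈ 0.0525.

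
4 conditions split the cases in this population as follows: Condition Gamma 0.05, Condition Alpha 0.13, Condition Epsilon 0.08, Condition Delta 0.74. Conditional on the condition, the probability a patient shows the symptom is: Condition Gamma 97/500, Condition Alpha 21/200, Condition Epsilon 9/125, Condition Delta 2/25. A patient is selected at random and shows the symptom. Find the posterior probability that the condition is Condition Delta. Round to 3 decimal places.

0.670

Unnormalized posteriors (prior × likelihood):
  Condition Gamma: 0.05 × 0.194 = 0.0097
  Condition Alpha: 0.13 × 0.105 = 0.01365
  Condition Epsilon: 0.08 × 0.072 = 0.00576
  Condition Delta: 0.74 × 0.08 = 0.0592
Total = 0.08831.
P(Condition Delta | evidence) = 0.0592 / 0.08831 ≈ 0.670.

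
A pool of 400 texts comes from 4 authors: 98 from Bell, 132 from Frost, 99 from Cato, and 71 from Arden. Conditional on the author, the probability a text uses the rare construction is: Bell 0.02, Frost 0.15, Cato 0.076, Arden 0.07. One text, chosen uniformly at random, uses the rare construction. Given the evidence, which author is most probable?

Compute prior × likelihood for every hypothesis:
  Bell: 0.245 × 0.02 = 0.0049
  Frost: 0.33 × 0.15 = 0.0495
  Cato: 0.2475 × 0.076 = 0.01881
  Arden: 0.1775 × 0.07 = 0.012425
Sum = 0.085635.
Largest term belongs to Frost, so Frost is most probable.

Frost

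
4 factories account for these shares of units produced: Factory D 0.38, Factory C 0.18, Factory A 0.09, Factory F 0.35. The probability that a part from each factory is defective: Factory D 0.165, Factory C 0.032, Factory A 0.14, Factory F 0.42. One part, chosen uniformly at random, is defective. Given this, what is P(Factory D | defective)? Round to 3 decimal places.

0.275

Compute prior × likelihood for every hypothesis:
  Factory D: 0.38 × 0.165 = 0.0627
  Factory C: 0.18 × 0.032 = 0.00576
  Factory A: 0.09 × 0.14 = 0.0126
  Factory F: 0.35 × 0.42 = 0.147
Total = 0.22806.
P(Factory D | evidence) = 0.0627 / 0.22806 ≈ 0.275.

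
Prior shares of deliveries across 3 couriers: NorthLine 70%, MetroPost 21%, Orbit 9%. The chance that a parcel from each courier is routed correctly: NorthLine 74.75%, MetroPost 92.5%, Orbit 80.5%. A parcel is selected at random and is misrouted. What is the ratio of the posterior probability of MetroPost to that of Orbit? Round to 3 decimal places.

0.897

Taking complements, P(misrouted | each) = NorthLine 0.2525, MetroPost 0.075, Orbit 0.195.
Prior × likelihood for each hypothesis:
  NorthLine: 0.7 × 0.2525 = 0.17675
  MetroPost: 0.21 × 0.075 = 0.01575
  Orbit: 0.09 × 0.195 = 0.01755
Sum = 0.21005.
The ratio is 0.01575 / 0.01755 (the normalizer cancels) = 0.897.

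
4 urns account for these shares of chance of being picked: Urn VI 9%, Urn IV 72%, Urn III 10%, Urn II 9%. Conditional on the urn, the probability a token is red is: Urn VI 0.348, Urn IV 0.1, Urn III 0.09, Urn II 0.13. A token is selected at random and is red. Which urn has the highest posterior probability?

Compute prior × likelihood for every hypothesis:
  Urn VI: 0.09 × 0.348 = 0.03132
  Urn IV: 0.72 × 0.1 = 0.072
  Urn III: 0.1 × 0.09 = 0.009
  Urn II: 0.09 × 0.13 = 0.0117
Normalizing constant = 0.12402.
Largest term belongs to Urn IV, so Urn IV is most probable.

Urn IV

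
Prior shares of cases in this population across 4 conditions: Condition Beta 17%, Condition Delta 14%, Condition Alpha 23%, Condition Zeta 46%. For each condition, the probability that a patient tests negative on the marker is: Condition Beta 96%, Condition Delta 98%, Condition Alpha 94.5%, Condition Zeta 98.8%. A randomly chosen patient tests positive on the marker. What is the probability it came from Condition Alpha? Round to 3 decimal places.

0.456

Taking complements, P(marker-positive | each) = Condition Beta 0.04, Condition Delta 0.02, Condition Alpha 0.055, Condition Zeta 0.012.
Prior × likelihood for each hypothesis:
  Condition Beta: 0.17 × 0.04 = 0.0068
  Condition Delta: 0.14 × 0.02 = 0.0028
  Condition Alpha: 0.23 × 0.055 = 0.01265
  Condition Zeta: 0.46 × 0.012 = 0.00552
Total = 0.02777.
P(Condition Alpha | evidence) = 0.01265 / 0.02777 ≈ 0.456.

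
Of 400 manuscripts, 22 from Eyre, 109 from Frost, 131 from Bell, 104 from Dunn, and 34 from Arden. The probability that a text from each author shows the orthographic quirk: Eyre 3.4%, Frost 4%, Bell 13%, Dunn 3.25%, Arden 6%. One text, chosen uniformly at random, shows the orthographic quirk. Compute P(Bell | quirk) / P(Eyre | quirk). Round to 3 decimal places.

Compute prior × likelihood for every hypothesis:
  Eyre: 0.055 × 0.034 = 0.00187
  Frost: 0.2725 × 0.04 = 0.0109
  Bell: 0.3275 × 0.13 = 0.042575
  Dunn: 0.26 × 0.0325 = 0.00845
  Arden: 0.085 × 0.06 = 0.0051
Normalizing constant = 0.068895.
The ratio is 0.042575 / 0.00187 (the normalizer cancels) = 22.767.

22.767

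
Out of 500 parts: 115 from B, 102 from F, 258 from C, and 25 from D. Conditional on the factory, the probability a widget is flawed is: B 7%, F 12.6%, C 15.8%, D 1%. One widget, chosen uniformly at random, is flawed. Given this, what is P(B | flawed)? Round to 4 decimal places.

0.1300

By Bayes' rule, posterior ∝ prior × likelihood:
  B: 0.23 × 0.07 = 0.0161
  F: 0.204 × 0.126 = 0.025704
  C: 0.516 × 0.158 = 0.081528
  D: 0.05 × 0.01 = 0.0005
Total = 0.123832.
P(B | evidence) = 0.0161 / 0.123832 ≈ 0.1300.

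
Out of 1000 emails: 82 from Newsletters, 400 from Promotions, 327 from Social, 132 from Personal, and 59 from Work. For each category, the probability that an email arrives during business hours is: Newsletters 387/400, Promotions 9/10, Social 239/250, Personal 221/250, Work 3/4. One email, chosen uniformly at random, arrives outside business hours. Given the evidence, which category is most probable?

Taking complements, P(off-hours | each) = Newsletters 0.0325, Promotions 0.1, Social 0.044, Personal 0.116, Work 0.25.
Compute prior × likelihood for every hypothesis:
  Newsletters: 0.082 × 0.0325 = 0.002665
  Promotions: 0.4 × 0.1 = 0.04
  Social: 0.327 × 0.044 = 0.014388
  Personal: 0.132 × 0.116 = 0.015312
  Work: 0.059 × 0.25 = 0.01475
Sum = 0.087115.
Largest term belongs to Promotions, so Promotions is most probable.

Promotions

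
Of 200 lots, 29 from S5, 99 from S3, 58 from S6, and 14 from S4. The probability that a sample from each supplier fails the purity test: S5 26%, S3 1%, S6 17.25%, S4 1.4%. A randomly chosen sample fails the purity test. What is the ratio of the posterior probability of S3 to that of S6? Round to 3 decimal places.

Compute prior × likelihood for every hypothesis:
  S5: 0.145 × 0.26 = 0.0377
  S3: 0.495 × 0.01 = 0.00495
  S6: 0.29 × 0.1725 = 0.050025
  S4: 0.07 × 0.014 = 0.00098
Sum = 0.093655.
The ratio is 0.00495 / 0.050025 (the normalizer cancels) = 0.099.

0.099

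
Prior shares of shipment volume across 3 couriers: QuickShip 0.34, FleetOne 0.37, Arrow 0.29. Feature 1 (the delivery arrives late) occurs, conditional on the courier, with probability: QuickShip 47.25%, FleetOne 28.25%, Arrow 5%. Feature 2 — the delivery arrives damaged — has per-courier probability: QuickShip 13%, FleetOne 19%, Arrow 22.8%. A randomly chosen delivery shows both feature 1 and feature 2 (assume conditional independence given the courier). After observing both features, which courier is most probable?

QuickShip

Prior × likelihood for each hypothesis:
  QuickShip: 0.34 × 0.4725 × 0.13 = 0.0208845
  FleetOne: 0.37 × 0.2825 × 0.19 = 0.01985975
  Arrow: 0.29 × 0.05 × 0.228 = 0.003306
Total = 0.04405025.
Largest term belongs to QuickShip, so QuickShip is most probable.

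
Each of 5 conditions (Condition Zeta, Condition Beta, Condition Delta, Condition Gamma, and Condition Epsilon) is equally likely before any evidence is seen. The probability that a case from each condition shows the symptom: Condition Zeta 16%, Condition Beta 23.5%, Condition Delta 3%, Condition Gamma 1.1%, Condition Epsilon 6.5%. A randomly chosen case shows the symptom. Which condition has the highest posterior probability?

Condition Beta

Since the prior is uniform, the posterior is proportional to the likelihood:
  Condition Zeta: 0.16
  Condition Beta: 0.235
  Condition Delta: 0.03
  Condition Gamma: 0.011
  Condition Epsilon: 0.065
Normalizing constant = 0.501.
Largest term belongs to Condition Beta, so Condition Beta is most probable.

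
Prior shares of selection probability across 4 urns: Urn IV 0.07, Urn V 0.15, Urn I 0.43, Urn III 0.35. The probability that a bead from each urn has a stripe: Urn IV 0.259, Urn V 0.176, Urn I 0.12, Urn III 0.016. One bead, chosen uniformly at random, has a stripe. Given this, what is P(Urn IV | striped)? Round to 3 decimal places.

0.178

Compute prior × likelihood for every hypothesis:
  Urn IV: 0.07 × 0.259 = 0.01813
  Urn V: 0.15 × 0.176 = 0.0264
  Urn I: 0.43 × 0.12 = 0.0516
  Urn III: 0.35 × 0.016 = 0.0056
Normalizing constant = 0.10173.
P(Urn IV | evidence) = 0.01813 / 0.10173 ≈ 0.178.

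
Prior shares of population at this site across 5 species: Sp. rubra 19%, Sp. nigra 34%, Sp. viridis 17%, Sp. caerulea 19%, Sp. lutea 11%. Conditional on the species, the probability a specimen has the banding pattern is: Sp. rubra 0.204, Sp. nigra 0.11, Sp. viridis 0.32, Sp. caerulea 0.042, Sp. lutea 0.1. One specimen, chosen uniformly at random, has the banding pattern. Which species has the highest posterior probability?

Sp. viridis

By Bayes' rule, posterior ∝ prior × likelihood:
  Sp. rubra: 0.19 × 0.204 = 0.03876
  Sp. nigra: 0.34 × 0.11 = 0.0374
  Sp. viridis: 0.17 × 0.32 = 0.0544
  Sp. caerulea: 0.19 × 0.042 = 0.00798
  Sp. lutea: 0.11 × 0.1 = 0.011
Normalizing constant = 0.14954.
Largest term belongs to Sp. viridis, so Sp. viridis is most probable.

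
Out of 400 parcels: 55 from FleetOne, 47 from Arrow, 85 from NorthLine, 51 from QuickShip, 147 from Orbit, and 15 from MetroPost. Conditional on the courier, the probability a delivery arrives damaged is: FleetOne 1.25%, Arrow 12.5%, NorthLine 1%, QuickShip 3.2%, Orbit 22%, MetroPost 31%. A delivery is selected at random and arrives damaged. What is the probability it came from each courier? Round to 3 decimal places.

FleetOne 0.015, Arrow 0.128, NorthLine 0.018, QuickShip 0.035, Orbit 0.703, MetroPost 0.101

Compute prior × likelihood for every hypothesis:
  FleetOne: 0.1375 × 0.0125 = 0.00171875
  Arrow: 0.1175 × 0.125 = 0.0146875
  NorthLine: 0.2125 × 0.01 = 0.002125
  QuickShip: 0.1275 × 0.032 = 0.00408
  Orbit: 0.3675 × 0.22 = 0.08085
  MetroPost: 0.0375 × 0.31 = 0.011625
Total = 0.11508625.
P(FleetOne | damaged) = 0.00171875/0.11508625 ≈ 0.015
P(Arrow | damaged) = 0.0146875/0.11508625 ≈ 0.128
P(NorthLine | damaged) = 0.002125/0.11508625 ≈ 0.018
P(QuickShip | damaged) = 0.00408/0.11508625 ≈ 0.035
P(Orbit | damaged) = 0.08085/0.11508625 ≈ 0.703
P(MetroPost | damaged) = 0.011625/0.11508625 ≈ 0.101
(Check: 0.015+0.128+0.018+0.035+0.703+0.101 = 1.000.)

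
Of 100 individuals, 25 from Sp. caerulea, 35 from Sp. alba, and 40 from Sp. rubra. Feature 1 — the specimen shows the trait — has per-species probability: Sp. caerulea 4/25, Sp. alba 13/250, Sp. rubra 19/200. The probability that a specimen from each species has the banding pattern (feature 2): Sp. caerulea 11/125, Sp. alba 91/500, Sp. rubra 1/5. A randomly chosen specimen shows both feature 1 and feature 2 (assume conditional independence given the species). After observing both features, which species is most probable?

Sp. rubra

By Bayes' rule, posterior ∝ prior × likelihood:
  Sp. caerulea: 0.25 × 0.16 × 0.088 = 0.00352
  Sp. alba: 0.35 × 0.052 × 0.182 = 0.0033124
  Sp. rubra: 0.4 × 0.095 × 0.2 = 0.0076
Total = 0.0144324.
Largest term belongs to Sp. rubra, so Sp. rubra is most probable.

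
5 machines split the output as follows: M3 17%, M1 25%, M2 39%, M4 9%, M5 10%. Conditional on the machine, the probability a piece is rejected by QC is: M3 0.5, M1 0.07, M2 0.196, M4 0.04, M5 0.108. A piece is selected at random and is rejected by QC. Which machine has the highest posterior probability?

Compute prior × likelihood for every hypothesis:
  M3: 0.17 × 0.5 = 0.085
  M1: 0.25 × 0.07 = 0.0175
  M2: 0.39 × 0.196 = 0.07644
  M4: 0.09 × 0.04 = 0.0036
  M5: 0.1 × 0.108 = 0.0108
Sum = 0.19334.
Largest term belongs to M3, so M3 is most probable.

M3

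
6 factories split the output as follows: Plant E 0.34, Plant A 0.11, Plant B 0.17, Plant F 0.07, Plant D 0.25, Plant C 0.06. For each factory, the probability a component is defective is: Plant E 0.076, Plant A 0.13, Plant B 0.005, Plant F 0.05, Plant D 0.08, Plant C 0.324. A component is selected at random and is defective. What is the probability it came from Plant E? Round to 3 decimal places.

0.308

Unnormalized posteriors (prior × likelihood):
  Plant E: 0.34 × 0.076 = 0.02584
  Plant A: 0.11 × 0.13 = 0.0143
  Plant B: 0.17 × 0.005 = 0.00085
  Plant F: 0.07 × 0.05 = 0.0035
  Plant D: 0.25 × 0.08 = 0.02
  Plant C: 0.06 × 0.324 = 0.01944
Total = 0.08393.
P(Plant E | evidence) = 0.02584 / 0.08393 ≈ 0.308.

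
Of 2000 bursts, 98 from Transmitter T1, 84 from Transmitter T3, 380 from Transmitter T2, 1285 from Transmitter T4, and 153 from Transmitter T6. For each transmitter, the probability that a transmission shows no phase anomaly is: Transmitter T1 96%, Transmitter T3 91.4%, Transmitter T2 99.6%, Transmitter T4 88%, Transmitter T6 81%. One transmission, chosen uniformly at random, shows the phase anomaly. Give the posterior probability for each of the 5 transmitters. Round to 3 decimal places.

Transmitter T1 0.020, Transmitter T3 0.037, Transmitter T2 0.008, Transmitter T4 0.787, Transmitter T6 0.148

Taking complements, P(anomaly | each) = Transmitter T1 0.04, Transmitter T3 0.086, Transmitter T2 0.004, Transmitter T4 0.12, Transmitter T6 0.19.
Prior × likelihood for each hypothesis:
  Transmitter T1: 0.049 × 0.04 = 0.00196
  Transmitter T3: 0.042 × 0.086 = 0.003612
  Transmitter T2: 0.19 × 0.004 = 0.00076
  Transmitter T4: 0.6425 × 0.12 = 0.0771
  Transmitter T6: 0.0765 × 0.19 = 0.014535
Sum = 0.097967.
P(Transmitter T1 | anomaly) = 0.00196/0.097967 ≈ 0.020
P(Transmitter T3 | anomaly) = 0.003612/0.097967 ≈ 0.037
P(Transmitter T2 | anomaly) = 0.00076/0.097967 ≈ 0.008
P(Transmitter T4 | anomaly) = 0.0771/0.097967 ≈ 0.787
P(Transmitter T6 | anomaly) = 0.014535/0.097967 ≈ 0.148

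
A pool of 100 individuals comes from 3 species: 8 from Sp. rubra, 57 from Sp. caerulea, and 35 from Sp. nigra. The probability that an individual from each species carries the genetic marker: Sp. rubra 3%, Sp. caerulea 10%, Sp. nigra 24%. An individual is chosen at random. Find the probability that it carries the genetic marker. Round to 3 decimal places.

Prior × likelihood for each hypothesis:
  Sp. rubra: 0.08 × 0.03 = 0.0024
  Sp. caerulea: 0.57 × 0.1 = 0.057
  Sp. nigra: 0.35 × 0.24 = 0.084
P(marker) = 0.0024 + 0.057 + 0.084 = 0.1434 → 0.143.

0.143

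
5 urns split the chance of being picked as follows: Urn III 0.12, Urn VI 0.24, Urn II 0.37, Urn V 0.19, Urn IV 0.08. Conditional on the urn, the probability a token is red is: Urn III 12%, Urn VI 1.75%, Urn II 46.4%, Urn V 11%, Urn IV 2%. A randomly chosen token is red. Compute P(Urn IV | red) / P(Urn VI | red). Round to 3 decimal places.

0.381

Compute prior × likelihood for every hypothesis:
  Urn III: 0.12 × 0.12 = 0.0144
  Urn VI: 0.24 × 0.0175 = 0.0042
  Urn II: 0.37 × 0.464 = 0.17168
  Urn V: 0.19 × 0.11 = 0.0209
  Urn IV: 0.08 × 0.02 = 0.0016
Sum = 0.21278.
The ratio is 0.0016 / 0.0042 (the normalizer cancels) = 0.381.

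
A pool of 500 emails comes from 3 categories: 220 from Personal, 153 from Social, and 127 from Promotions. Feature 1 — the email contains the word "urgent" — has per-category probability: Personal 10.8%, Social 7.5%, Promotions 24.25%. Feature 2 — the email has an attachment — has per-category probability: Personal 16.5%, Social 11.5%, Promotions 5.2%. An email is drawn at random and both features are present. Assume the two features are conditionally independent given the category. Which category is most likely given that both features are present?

Compute prior × likelihood for every hypothesis:
  Personal: 0.44 × 0.108 × 0.165 = 0.0078408
  Social: 0.306 × 0.075 × 0.115 = 0.00263925
  Promotions: 0.254 × 0.2425 × 0.052 = 0.00320294
Total = 0.01368299.
Largest term belongs to Personal, so Personal is most probable.

Personal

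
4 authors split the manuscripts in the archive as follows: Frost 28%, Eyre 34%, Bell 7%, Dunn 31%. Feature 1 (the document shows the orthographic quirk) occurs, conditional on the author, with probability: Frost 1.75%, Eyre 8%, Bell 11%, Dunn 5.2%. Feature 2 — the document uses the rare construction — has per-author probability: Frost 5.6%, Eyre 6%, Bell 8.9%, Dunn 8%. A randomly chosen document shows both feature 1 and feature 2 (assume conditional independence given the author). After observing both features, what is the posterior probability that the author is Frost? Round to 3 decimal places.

Prior × likelihood for each hypothesis:
  Frost: 0.28 × 0.0175 × 0.056 = 0.0002744
  Eyre: 0.34 × 0.08 × 0.06 = 0.001632
  Bell: 0.07 × 0.11 × 0.089 = 0.0006853
  Dunn: 0.31 × 0.052 × 0.08 = 0.0012896
Total = 0.0038813.
P(Frost | evidence) = 0.0002744 / 0.0038813 ≈ 0.071.

0.071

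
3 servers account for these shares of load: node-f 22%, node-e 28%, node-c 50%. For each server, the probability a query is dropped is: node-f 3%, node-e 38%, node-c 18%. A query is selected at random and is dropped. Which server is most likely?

node-e

Unnormalized posteriors (prior × likelihood):
  node-f: 0.22 × 0.03 = 0.0066
  node-e: 0.28 × 0.38 = 0.1064
  node-c: 0.5 × 0.18 = 0.09
Total = 0.203.
Largest term belongs to node-e, so node-e is most probable.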